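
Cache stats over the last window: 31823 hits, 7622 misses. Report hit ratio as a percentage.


Formula: hit rate = hits / (hits + misses) * 100
hit rate = 31823 / (31823 + 7622) * 100
hit rate = 31823 / 39445 * 100
hit rate = 80.68%

80.68%


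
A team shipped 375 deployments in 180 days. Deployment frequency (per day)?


Formula: deployments per day = releases / days
= 375 / 180
= 2.083 deploys/day
(equivalently, 14.58 deploys/week)

2.083 deploys/day


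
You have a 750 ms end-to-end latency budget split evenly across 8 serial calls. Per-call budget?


Formula: per_stage = total_budget / stages
per_stage = 750 / 8
per_stage = 93.75 ms

93.75 ms


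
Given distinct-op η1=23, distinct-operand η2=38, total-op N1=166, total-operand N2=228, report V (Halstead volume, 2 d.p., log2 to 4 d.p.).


Formula: V = N * log2(η), where N = N1 + N2 and η = η1 + η2
η = 23 + 38 = 61
N = 166 + 228 = 394
log2(61) ≈ 5.9307
V = 394 * 5.9307 = 2336.70

2336.70


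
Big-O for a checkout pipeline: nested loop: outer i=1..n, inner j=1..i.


Reasoning: triangle: n(n+1)/2 ~ n^2/2
Complexity: O(n^2)

O(n^2)


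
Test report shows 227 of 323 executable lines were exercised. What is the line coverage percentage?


Coverage = covered / total * 100
Coverage = 227 / 323 * 100
Coverage = 70.28%

70.28%


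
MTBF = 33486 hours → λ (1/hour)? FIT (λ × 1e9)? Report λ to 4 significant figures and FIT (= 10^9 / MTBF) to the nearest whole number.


Formula: λ = 1 / MTBF; FIT = λ × 1e9 = 1e9 / MTBF
λ = 1 / 33486 ≈ 2.986e-05 failures/hour
FIT = 1e9 / 33486 ≈ 29863 failures per 1e9 hours (nearest whole number)

λ = 2.986e-05 /h, FIT = 29863


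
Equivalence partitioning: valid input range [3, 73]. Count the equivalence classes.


Valid range: [3, 73]
Class 1: x < 3 — invalid
Class 2: 3 ≤ x ≤ 73 — valid
Class 3: x > 73 — invalid
Total equivalence classes: 3

3 equivalence classes


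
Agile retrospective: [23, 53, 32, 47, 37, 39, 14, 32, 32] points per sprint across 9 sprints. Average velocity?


Formula: Avg velocity = Total points / Number of sprints
Points: [23, 53, 32, 47, 37, 39, 14, 32, 32]
Sum = 23 + 53 + 32 + 47 + 37 + 39 + 14 + 32 + 32 = 309
Avg velocity = 309 / 9 = 34.33 points/sprint

34.33 points/sprint


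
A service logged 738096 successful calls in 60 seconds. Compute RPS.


Formula: throughput = requests / seconds
throughput = 738096 / 60
throughput = 12301.6 requests/second

12301.6 requests/second


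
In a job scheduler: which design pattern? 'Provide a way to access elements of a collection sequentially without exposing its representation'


This matches the Iterator pattern

Iterator


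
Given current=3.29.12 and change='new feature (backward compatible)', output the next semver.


Current: 3.29.12
Change category: 'new feature (backward compatible)' → minor bump
SemVer rule: minor bump → increment MINOR, reset PATCH to 0 (MAJOR unchanged)
New: 3.30.0

3.30.0


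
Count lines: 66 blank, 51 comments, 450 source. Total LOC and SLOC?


Total LOC = blank + comment + code
Total LOC = 66 + 51 + 450 = 567
SLOC (source only) = code = 450

Total LOC: 567, SLOC: 450


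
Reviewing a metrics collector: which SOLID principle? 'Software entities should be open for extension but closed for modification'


This describes the Open/Closed Principle (OCP)

Open/Closed Principle (OCP)


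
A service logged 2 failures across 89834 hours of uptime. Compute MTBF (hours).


Formula: MTBF = Total operating time / Number of failures
MTBF = 89834 / 2
MTBF = 44917.0 hours

44917.0 hours


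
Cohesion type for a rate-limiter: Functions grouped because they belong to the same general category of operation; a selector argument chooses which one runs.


Reasoning: Grouped by category of activity, not by data or sequence
Type: Logical cohesion

Logical cohesion


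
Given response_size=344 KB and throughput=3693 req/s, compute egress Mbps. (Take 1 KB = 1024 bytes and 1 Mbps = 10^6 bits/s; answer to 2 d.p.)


Formula: Mbps = payload_bytes * RPS * 8 / 1e6
Payload per request = 344 KB = 344 * 1024 = 352256 bytes
Total bytes/sec = 352256 * 3693 = 1300881408
Total bits/sec = 1300881408 * 8 = 10407051264
Mbps = 10407051264 / 1e6 = 10407.05

10407.05 Mbps


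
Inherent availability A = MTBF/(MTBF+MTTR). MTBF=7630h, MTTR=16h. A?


Availability = MTBF / (MTBF + MTTR)
Availability = 7630 / (7630 + 16)
Availability = 7630 / 7646
Availability = 99.7907%

99.7907%


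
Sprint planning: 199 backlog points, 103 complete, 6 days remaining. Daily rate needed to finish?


Formula: Required rate = Remaining points / Days left
Remaining = 199 - 103 = 96 points
Required rate = 96 / 6 = 16.0 points/day

16.0 points/day


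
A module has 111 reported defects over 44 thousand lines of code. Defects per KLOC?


Defect density = defects / KLOC
Defect density = 111 / 44
Defect density = 2.523 defects/KLOC

2.523 defects/KLOC


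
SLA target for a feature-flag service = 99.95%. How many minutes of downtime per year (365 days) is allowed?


Formula: allowed downtime = period * (100 - SLA) / 100
Period (year (365 days)) = 525600 minutes
Unavailability fraction = (100 - 99.95) / 100
Allowed downtime = 525600 * (100 - 99.95) / 100
Allowed downtime = 262.8 minutes

262.8 minutes


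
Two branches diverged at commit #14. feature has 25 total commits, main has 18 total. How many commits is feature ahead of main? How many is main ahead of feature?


Common ancestor: commit #14
feature commits after divergence: 25 - 14 = 11
main commits after divergence: 18 - 14 = 4
feature is 11 commits ahead of main
main is 4 commits ahead of feature

feature ahead: 11, main ahead: 4


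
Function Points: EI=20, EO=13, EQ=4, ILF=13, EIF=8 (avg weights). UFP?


UFP = EI*4 + EO*5 + EQ*4 + ILF*10 + EIF*7
UFP = 20*4 + 13*5 + 4*4 + 13*10 + 8*7
UFP = 80 + 65 + 16 + 130 + 56
UFP = 347

347


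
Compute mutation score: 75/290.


Mutation score = killed / total * 100
Mutation score = 75 / 290 * 100
Mutation score = 25.86%

25.86%


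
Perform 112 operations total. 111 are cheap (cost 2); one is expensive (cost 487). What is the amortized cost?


Formula: Amortized cost = Total cost / Operations
Total cost = (111 * 2) + (1 * 487)
Total cost = 222 + 487 = 709
Amortized = 709 / 112 = 6.3304

6.3304


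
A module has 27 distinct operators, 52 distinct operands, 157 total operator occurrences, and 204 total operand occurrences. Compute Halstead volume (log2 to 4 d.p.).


Formula: V = N * log2(η), where N = N1 + N2 and η = η1 + η2
η = 27 + 52 = 79
N = 157 + 204 = 361
log2(79) ≈ 6.3038
V = 361 * 6.3038 = 2275.67

2275.67


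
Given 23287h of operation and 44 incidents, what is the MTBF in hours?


Formula: MTBF = Total operating time / Number of failures
MTBF = 23287 / 44
MTBF = 529.25 hours

529.25 hours


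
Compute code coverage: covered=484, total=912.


Coverage = covered / total * 100
Coverage = 484 / 912 * 100
Coverage = 53.07%

53.07%


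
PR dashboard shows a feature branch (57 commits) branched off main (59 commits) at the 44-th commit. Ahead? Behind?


Common ancestor: commit #44
feature commits after divergence: 57 - 44 = 13
main commits after divergence: 59 - 44 = 15
feature is 13 commits ahead of main
main is 15 commits ahead of feature

feature ahead: 13, main ahead: 15


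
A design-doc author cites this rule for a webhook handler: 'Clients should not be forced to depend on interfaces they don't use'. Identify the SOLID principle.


This describes the Interface Segregation Principle (ISP)

Interface Segregation Principle (ISP)


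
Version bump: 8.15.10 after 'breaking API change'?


Current: 8.15.10
Change category: 'breaking API change' → major bump
SemVer rule: major bump → increment MAJOR, reset MINOR and PATCH to 0
New: 9.0.0

9.0.0


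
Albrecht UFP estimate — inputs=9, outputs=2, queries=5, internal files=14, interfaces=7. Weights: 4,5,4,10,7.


UFP = EI*4 + EO*5 + EQ*4 + ILF*10 + EIF*7
UFP = 9*4 + 2*5 + 5*4 + 14*10 + 7*7
UFP = 36 + 10 + 20 + 140 + 49
UFP = 255

255


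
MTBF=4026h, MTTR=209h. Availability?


Availability = MTBF / (MTBF + MTTR)
Availability = 4026 / (4026 + 209)
Availability = 4026 / 4235
Availability = 95.0649%

95.0649%


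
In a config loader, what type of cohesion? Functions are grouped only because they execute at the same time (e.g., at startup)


Reasoning: Related by timing only
Type: Temporal cohesion

Temporal cohesion


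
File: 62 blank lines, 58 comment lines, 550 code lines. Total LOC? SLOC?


Total LOC = blank + comment + code
Total LOC = 62 + 58 + 550 = 670
SLOC (source only) = code = 550

Total LOC: 670, SLOC: 550


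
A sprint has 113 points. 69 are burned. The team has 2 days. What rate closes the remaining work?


Formula: Required rate = Remaining points / Days left
Remaining = 113 - 69 = 44 points
Required rate = 44 / 2 = 22.0 points/day

22.0 points/day


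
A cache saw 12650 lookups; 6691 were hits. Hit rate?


Formula: hit rate = hits / (hits + misses) * 100
hit rate = 6691 / (6691 + 5959) * 100
hit rate = 6691 / 12650 * 100
hit rate = 52.89%

52.89%


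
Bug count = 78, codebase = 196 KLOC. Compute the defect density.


Defect density = defects / KLOC
Defect density = 78 / 196
Defect density = 0.398 defects/KLOC

0.398 defects/KLOC


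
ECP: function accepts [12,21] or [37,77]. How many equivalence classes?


Valid ranges: [12,21] and [37,77]
Class 1: x < 12 — invalid
Class 2: 12 ≤ x ≤ 21 — valid
Class 3: 21 < x < 37 — invalid (gap between ranges)
Class 4: 37 ≤ x ≤ 77 — valid
Class 5: x > 77 — invalid
Total equivalence classes: 5

5 equivalence classes


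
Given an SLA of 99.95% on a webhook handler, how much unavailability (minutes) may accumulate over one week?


Formula: allowed downtime = period * (100 - SLA) / 100
Period (week) = 10080 minutes
Unavailability fraction = (100 - 99.95) / 100
Allowed downtime = 10080 * (100 - 99.95) / 100
Allowed downtime = 5.04 minutes

5.04 minutes


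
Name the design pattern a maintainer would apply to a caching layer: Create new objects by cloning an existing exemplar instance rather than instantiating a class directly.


This matches the Prototype pattern

Prototype


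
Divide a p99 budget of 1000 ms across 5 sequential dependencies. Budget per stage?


Formula: per_stage = total_budget / stages
per_stage = 1000 / 5
per_stage = 200.0 ms

200.0 ms


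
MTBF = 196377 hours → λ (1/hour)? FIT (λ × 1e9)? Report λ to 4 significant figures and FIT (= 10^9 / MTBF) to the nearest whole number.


Formula: λ = 1 / MTBF; FIT = λ × 1e9 = 1e9 / MTBF
λ = 1 / 196377 ≈ 5.092e-06 failures/hour
FIT = 1e9 / 196377 ≈ 5092 failures per 1e9 hours (nearest whole number)

λ = 5.092e-06 /h, FIT = 5092


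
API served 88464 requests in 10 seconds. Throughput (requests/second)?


Formula: throughput = requests / seconds
throughput = 88464 / 10
throughput = 8846.4 requests/second

8846.4 requests/second


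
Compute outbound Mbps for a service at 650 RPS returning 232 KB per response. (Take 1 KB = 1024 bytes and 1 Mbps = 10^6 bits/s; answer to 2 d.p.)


Formula: Mbps = payload_bytes * RPS * 8 / 1e6
Payload per request = 232 KB = 232 * 1024 = 237568 bytes
Total bytes/sec = 237568 * 650 = 154419200
Total bits/sec = 154419200 * 8 = 1235353600
Mbps = 1235353600 / 1e6 = 1235.35

1235.35 Mbps


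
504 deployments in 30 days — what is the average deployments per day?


Formula: deployments per day = releases / days
= 504 / 30
= 16.8 deploys/day
(equivalently, 117.6 deploys/week)

16.8 deploys/day


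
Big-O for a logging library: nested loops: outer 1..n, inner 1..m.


Reasoning: product of independent bounds
Complexity: O(n*m)

O(n*m)


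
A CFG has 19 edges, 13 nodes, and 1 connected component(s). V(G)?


Formula: V(G) = E - N + 2P
V(G) = 19 - 13 + 2*1
V(G) = 6 + 2
V(G) = 8

8


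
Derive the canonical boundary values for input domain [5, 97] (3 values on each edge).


Range: [5, 97]
Boundaries: just below min, min, min+1, max-1, max, just above max
Values: [4, 5, 6, 96, 97, 98]

[4, 5, 6, 96, 97, 98]


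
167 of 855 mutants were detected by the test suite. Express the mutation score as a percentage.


Mutation score = killed / total * 100
Mutation score = 167 / 855 * 100
Mutation score = 19.53%

19.53%


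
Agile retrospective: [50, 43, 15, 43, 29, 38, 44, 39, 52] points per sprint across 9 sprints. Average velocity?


Formula: Avg velocity = Total points / Number of sprints
Points: [50, 43, 15, 43, 29, 38, 44, 39, 52]
Sum = 50 + 43 + 15 + 43 + 29 + 38 + 44 + 39 + 52 = 353
Avg velocity = 353 / 9 = 39.22 points/sprint

39.22 points/sprint


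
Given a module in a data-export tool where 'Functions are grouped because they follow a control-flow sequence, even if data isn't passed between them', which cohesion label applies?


Reasoning: Grouped by order of execution within a routine, not by data flow
Type: Procedural cohesion

Procedural cohesion


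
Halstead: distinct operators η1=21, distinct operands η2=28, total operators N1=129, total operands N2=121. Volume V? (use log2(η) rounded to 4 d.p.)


Formula: V = N * log2(η), where N = N1 + N2 and η = η1 + η2
η = 21 + 28 = 49
N = 129 + 121 = 250
log2(49) ≈ 5.6147
V = 250 * 5.6147 = 1403.68

1403.68


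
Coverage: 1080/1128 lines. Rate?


Coverage = covered / total * 100
Coverage = 1080 / 1128 * 100
Coverage = 95.74%

95.74%


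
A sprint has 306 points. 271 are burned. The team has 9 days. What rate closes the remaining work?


Formula: Required rate = Remaining points / Days left
Remaining = 306 - 271 = 35 points
Required rate = 35 / 9 = 3.89 points/day

3.89 points/day


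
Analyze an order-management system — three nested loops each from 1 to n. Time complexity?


Reasoning: three levels of nesting over n
Complexity: O(n^3)

O(n^3)


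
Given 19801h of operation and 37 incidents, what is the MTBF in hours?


Formula: MTBF = Total operating time / Number of failures
MTBF = 19801 / 37
MTBF = 535.16 hours

535.16 hours


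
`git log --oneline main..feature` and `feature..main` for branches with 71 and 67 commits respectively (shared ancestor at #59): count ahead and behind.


Common ancestor: commit #59
feature commits after divergence: 71 - 59 = 12
main commits after divergence: 67 - 59 = 8
feature is 12 commits ahead of main
main is 8 commits ahead of feature

feature ahead: 12, main ahead: 8


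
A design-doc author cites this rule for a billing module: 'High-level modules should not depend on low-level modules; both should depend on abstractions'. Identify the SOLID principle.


This describes the Dependency Inversion Principle (DIP)

Dependency Inversion Principle (DIP)


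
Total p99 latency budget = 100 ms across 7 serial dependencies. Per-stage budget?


Formula: per_stage = total_budget / stages
per_stage = 100 / 7
per_stage = 14.29 ms

14.29 ms


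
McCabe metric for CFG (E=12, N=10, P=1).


Formula: V(G) = E - N + 2P
V(G) = 12 - 10 + 2*1
V(G) = 2 + 2
V(G) = 4

4


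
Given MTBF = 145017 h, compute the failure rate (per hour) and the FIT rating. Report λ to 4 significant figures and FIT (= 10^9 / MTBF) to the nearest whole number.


Formula: λ = 1 / MTBF; FIT = λ × 1e9 = 1e9 / MTBF
λ = 1 / 145017 ≈ 6.896e-06 failures/hour
FIT = 1e9 / 145017 ≈ 6896 failures per 1e9 hours (nearest whole number)

λ = 6.896e-06 /h, FIT = 6896


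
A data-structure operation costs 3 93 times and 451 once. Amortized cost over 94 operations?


Formula: Amortized cost = Total cost / Operations
Total cost = (93 * 3) + (1 * 451)
Total cost = 279 + 451 = 730
Amortized = 730 / 94 = 7.766

7.766


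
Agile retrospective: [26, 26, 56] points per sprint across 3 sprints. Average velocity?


Formula: Avg velocity = Total points / Number of sprints
Points: [26, 26, 56]
Sum = 26 + 26 + 56 = 108
Avg velocity = 108 / 3 = 36.0 points/sprint

36.0 points/sprint


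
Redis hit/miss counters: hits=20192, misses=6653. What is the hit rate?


Formula: hit rate = hits / (hits + misses) * 100
hit rate = 20192 / (20192 + 6653) * 100
hit rate = 20192 / 26845 * 100
hit rate = 75.22%

75.22%


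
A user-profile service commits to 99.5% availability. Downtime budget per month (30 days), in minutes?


Formula: allowed downtime = period * (100 - SLA) / 100
Period (month (30 days)) = 43200 minutes
Unavailability fraction = (100 - 99.5) / 100
Allowed downtime = 43200 * (100 - 99.5) / 100
Allowed downtime = 216.0 minutes

216.0 minutes


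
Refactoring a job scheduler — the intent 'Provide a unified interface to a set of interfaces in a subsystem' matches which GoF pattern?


This matches the Facade pattern

Facade


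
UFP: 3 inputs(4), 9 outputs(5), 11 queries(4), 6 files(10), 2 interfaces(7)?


UFP = EI*4 + EO*5 + EQ*4 + ILF*10 + EIF*7
UFP = 3*4 + 9*5 + 11*4 + 6*10 + 2*7
UFP = 12 + 45 + 44 + 60 + 14
UFP = 175

175


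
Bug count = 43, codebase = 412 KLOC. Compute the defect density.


Defect density = defects / KLOC
Defect density = 43 / 412
Defect density = 0.104 defects/KLOC

0.104 defects/KLOC


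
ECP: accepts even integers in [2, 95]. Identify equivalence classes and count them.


Constraint: even integers in [2, 95]
Class 1: x < 2 — out-of-range invalid
Class 2: x in [2,95] but odd — wrong type invalid
Class 3: x in [2,95] and even — valid
Class 4: x > 95 — out-of-range invalid
Total equivalence classes: 4

4 equivalence classes


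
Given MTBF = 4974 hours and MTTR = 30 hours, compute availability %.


Availability = MTBF / (MTBF + MTTR)
Availability = 4974 / (4974 + 30)
Availability = 4974 / 5004
Availability = 99.4005%

99.4005%


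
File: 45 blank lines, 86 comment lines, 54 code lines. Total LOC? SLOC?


Total LOC = blank + comment + code
Total LOC = 45 + 86 + 54 = 185
SLOC (source only) = code = 54

Total LOC: 185, SLOC: 54


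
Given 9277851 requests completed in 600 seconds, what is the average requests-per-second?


Formula: throughput = requests / seconds
throughput = 9277851 / 600
throughput = 15463.09 requests/second

15463.09 requests/second


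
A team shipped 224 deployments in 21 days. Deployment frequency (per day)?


Formula: deployments per day = releases / days
= 224 / 21
= 10.667 deploys/day
(equivalently, 74.67 deploys/week)

10.667 deploys/day


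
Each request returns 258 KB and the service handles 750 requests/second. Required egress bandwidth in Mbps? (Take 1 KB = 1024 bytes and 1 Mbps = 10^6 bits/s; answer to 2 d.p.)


Formula: Mbps = payload_bytes * RPS * 8 / 1e6
Payload per request = 258 KB = 258 * 1024 = 264192 bytes
Total bytes/sec = 264192 * 750 = 198144000
Total bits/sec = 198144000 * 8 = 1585152000
Mbps = 1585152000 / 1e6 = 1585.15

1585.15 Mbps


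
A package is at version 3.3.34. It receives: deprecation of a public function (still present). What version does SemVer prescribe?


Current: 3.3.34
Change category: 'deprecation of a public function (still present)' → minor bump
SemVer rule: minor bump → increment MINOR, reset PATCH to 0 (MAJOR unchanged)
New: 3.4.0

3.4.0


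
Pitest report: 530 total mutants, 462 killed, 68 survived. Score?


Mutation score = killed / total * 100
Mutation score = 462 / 530 * 100
Mutation score = 87.17%

87.17%


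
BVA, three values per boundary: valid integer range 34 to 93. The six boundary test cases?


Range: [34, 93]
Boundaries: just below min, min, min+1, max-1, max, just above max
Values: [33, 34, 35, 92, 93, 94]

[33, 34, 35, 92, 93, 94]


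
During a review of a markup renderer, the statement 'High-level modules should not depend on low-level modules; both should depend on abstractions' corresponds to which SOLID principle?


This describes the Dependency Inversion Principle (DIP)

Dependency Inversion Principle (DIP)


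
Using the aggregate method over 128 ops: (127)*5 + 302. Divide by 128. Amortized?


Formula: Amortized cost = Total cost / Operations
Total cost = (127 * 5) + (1 * 302)
Total cost = 635 + 302 = 937
Amortized = 937 / 128 = 7.3203

7.3203


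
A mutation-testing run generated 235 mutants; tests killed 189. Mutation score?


Mutation score = killed / total * 100
Mutation score = 189 / 235 * 100
Mutation score = 80.43%

80.43%


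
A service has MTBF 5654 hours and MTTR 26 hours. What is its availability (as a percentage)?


Availability = MTBF / (MTBF + MTTR)
Availability = 5654 / (5654 + 26)
Availability = 5654 / 5680
Availability = 99.5423%

99.5423%


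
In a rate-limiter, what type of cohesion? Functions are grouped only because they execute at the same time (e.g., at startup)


Reasoning: Related by timing only
Type: Temporal cohesion

Temporal cohesion


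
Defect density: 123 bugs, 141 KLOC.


Defect density = defects / KLOC
Defect density = 123 / 141
Defect density = 0.872 defects/KLOC

0.872 defects/KLOC


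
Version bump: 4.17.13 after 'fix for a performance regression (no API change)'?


Current: 4.17.13
Change category: 'fix for a performance regression (no API change)' → patch bump
SemVer rule: patch bump → increment PATCH (MAJOR and MINOR unchanged)
New: 4.17.14

4.17.14


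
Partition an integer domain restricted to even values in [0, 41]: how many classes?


Constraint: even integers in [0, 41]
Class 1: x < 0 — out-of-range invalid
Class 2: x in [0,41] but odd — wrong type invalid
Class 3: x in [0,41] and even — valid
Class 4: x > 41 — out-of-range invalid
Total equivalence classes: 4

4 equivalence classes


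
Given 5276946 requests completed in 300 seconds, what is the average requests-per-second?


Formula: throughput = requests / seconds
throughput = 5276946 / 300
throughput = 17589.82 requests/second

17589.82 requests/second


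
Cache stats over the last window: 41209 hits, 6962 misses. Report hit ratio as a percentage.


Formula: hit rate = hits / (hits + misses) * 100
hit rate = 41209 / (41209 + 6962) * 100
hit rate = 41209 / 48171 * 100
hit rate = 85.55%

85.55%


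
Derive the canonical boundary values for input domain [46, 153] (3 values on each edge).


Range: [46, 153]
Boundaries: just below min, min, min+1, max-1, max, just above max
Values: [45, 46, 47, 152, 153, 154]

[45, 46, 47, 152, 153, 154]


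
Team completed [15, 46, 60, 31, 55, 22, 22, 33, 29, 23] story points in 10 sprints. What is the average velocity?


Formula: Avg velocity = Total points / Number of sprints
Points: [15, 46, 60, 31, 55, 22, 22, 33, 29, 23]
Sum = 15 + 46 + 60 + 31 + 55 + 22 + 22 + 33 + 29 + 23 = 336
Avg velocity = 336 / 10 = 33.6 points/sprint

33.6 points/sprint


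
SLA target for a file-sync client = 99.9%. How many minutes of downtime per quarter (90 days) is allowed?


Formula: allowed downtime = period * (100 - SLA) / 100
Period (quarter (90 days)) = 129600 minutes
Unavailability fraction = (100 - 99.9) / 100
Allowed downtime = 129600 * (100 - 99.9) / 100
Allowed downtime = 129.6 minutes

129.6 minutes


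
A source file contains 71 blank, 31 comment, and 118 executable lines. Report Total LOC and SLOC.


Total LOC = blank + comment + code
Total LOC = 71 + 31 + 118 = 220
SLOC (source only) = code = 118

Total LOC: 220, SLOC: 118


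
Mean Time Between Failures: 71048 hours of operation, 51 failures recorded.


Formula: MTBF = Total operating time / Number of failures
MTBF = 71048 / 51
MTBF = 1393.1 hours

1393.1 hours


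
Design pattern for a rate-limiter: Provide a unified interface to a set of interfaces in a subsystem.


This matches the Facade pattern

Facade


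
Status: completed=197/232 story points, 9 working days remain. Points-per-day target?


Formula: Required rate = Remaining points / Days left
Remaining = 232 - 197 = 35 points
Required rate = 35 / 9 = 3.89 points/day

3.89 points/day


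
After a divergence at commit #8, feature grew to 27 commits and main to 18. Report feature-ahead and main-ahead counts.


Common ancestor: commit #8
feature commits after divergence: 27 - 8 = 19
main commits after divergence: 18 - 8 = 10
feature is 19 commits ahead of main
main is 10 commits ahead of feature

feature ahead: 19, main ahead: 10


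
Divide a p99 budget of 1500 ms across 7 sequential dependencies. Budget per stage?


Formula: per_stage = total_budget / stages
per_stage = 1500 / 7
per_stage = 214.29 ms

214.29 ms


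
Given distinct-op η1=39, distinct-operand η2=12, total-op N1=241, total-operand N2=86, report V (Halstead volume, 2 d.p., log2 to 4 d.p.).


Formula: V = N * log2(η), where N = N1 + N2 and η = η1 + η2
η = 39 + 12 = 51
N = 241 + 86 = 327
log2(51) ≈ 5.6724
V = 327 * 5.6724 = 1854.87

1854.87


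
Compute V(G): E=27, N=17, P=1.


Formula: V(G) = E - N + 2P
V(G) = 27 - 17 + 2*1
V(G) = 10 + 2
V(G) = 12

12


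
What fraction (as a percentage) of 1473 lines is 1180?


Coverage = covered / total * 100
Coverage = 1180 / 1473 * 100
Coverage = 80.11%

80.11%


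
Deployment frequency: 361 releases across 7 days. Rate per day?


Formula: deployments per day = releases / days
= 361 / 7
= 51.571 deploys/day
(equivalently, 361.0 deploys/week)

51.571 deploys/day


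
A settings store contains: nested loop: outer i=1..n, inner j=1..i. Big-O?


Reasoning: triangle: n(n+1)/2 ~ n^2/2
Complexity: O(n^2)

O(n^2)


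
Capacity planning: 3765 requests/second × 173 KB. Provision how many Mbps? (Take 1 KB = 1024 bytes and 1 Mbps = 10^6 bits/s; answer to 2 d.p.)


Formula: Mbps = payload_bytes * RPS * 8 / 1e6
Payload per request = 173 KB = 173 * 1024 = 177152 bytes
Total bytes/sec = 177152 * 3765 = 666977280
Total bits/sec = 666977280 * 8 = 5335818240
Mbps = 5335818240 / 1e6 = 5335.82

5335.82 Mbps


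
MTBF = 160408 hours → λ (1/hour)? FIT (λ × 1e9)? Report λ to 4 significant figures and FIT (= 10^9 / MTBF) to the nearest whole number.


Formula: λ = 1 / MTBF; FIT = λ × 1e9 = 1e9 / MTBF
λ = 1 / 160408 ≈ 6.234e-06 failures/hour
FIT = 1e9 / 160408 ≈ 6234 failures per 1e9 hours (nearest whole number)

λ = 6.234e-06 /h, FIT = 6234


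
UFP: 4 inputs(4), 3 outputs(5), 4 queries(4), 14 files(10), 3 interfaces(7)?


UFP = EI*4 + EO*5 + EQ*4 + ILF*10 + EIF*7
UFP = 4*4 + 3*5 + 4*4 + 14*10 + 3*7
UFP = 16 + 15 + 16 + 140 + 21
UFP = 208

208


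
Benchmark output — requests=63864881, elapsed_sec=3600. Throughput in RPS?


Formula: throughput = requests / seconds
throughput = 63864881 / 3600
throughput = 17740.24 requests/second

17740.24 requests/second


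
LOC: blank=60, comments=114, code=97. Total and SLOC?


Total LOC = blank + comment + code
Total LOC = 60 + 114 + 97 = 271
SLOC (source only) = code = 97

Total LOC: 271, SLOC: 97


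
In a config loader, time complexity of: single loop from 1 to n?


Reasoning: one pass through n items
Complexity: O(n)

O(n)


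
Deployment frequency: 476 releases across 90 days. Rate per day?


Formula: deployments per day = releases / days
= 476 / 90
= 5.289 deploys/day
(equivalently, 37.02 deploys/week)

5.289 deploys/day


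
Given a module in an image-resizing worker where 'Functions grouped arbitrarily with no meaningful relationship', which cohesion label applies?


Reasoning: Worst: random grouping
Type: Coincidental cohesion

Coincidental cohesion


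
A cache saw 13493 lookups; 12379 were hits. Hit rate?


Formula: hit rate = hits / (hits + misses) * 100
hit rate = 12379 / (12379 + 1114) * 100
hit rate = 12379 / 13493 * 100
hit rate = 91.74%

91.74%


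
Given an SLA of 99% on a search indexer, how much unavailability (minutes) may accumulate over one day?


Formula: allowed downtime = period * (100 - SLA) / 100
Period (day) = 1440 minutes
Unavailability fraction = (100 - 99.0) / 100
Allowed downtime = 1440 * (100 - 99.0) / 100
Allowed downtime = 14.4 minutes

14.4 minutes


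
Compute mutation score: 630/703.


Mutation score = killed / total * 100
Mutation score = 630 / 703 * 100
Mutation score = 89.62%

89.62%


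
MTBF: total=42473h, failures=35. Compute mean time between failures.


Formula: MTBF = Total operating time / Number of failures
MTBF = 42473 / 35
MTBF = 1213.51 hours

1213.51 hours


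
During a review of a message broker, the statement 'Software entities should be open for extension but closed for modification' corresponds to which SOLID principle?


This describes the Open/Closed Principle (OCP)

Open/Closed Principle (OCP)


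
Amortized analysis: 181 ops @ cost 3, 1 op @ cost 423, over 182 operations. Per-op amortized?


Formula: Amortized cost = Total cost / Operations
Total cost = (181 * 3) + (1 * 423)
Total cost = 543 + 423 = 966
Amortized = 966 / 182 = 5.3077

5.3077


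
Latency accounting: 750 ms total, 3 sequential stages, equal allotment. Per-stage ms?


Formula: per_stage = total_budget / stages
per_stage = 750 / 3
per_stage = 250.0 ms

250.0 ms


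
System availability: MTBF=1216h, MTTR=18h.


Availability = MTBF / (MTBF + MTTR)
Availability = 1216 / (1216 + 18)
Availability = 1216 / 1234
Availability = 98.5413%

98.5413%


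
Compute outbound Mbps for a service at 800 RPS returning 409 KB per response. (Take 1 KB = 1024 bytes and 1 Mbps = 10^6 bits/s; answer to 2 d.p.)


Formula: Mbps = payload_bytes * RPS * 8 / 1e6
Payload per request = 409 KB = 409 * 1024 = 418816 bytes
Total bytes/sec = 418816 * 800 = 335052800
Total bits/sec = 335052800 * 8 = 2680422400
Mbps = 2680422400 / 1e6 = 2680.42

2680.42 Mbps


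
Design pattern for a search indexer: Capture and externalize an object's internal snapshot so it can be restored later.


This matches the Memento pattern

Memento


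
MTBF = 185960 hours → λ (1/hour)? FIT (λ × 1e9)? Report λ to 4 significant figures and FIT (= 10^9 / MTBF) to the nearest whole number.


Formula: λ = 1 / MTBF; FIT = λ × 1e9 = 1e9 / MTBF
λ = 1 / 185960 ≈ 5.378e-06 failures/hour
FIT = 1e9 / 185960 ≈ 5378 failures per 1e9 hours (nearest whole number)

λ = 5.378e-06 /h, FIT = 5378


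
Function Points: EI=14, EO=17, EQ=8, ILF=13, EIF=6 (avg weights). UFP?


UFP = EI*4 + EO*5 + EQ*4 + ILF*10 + EIF*7
UFP = 14*4 + 17*5 + 8*4 + 13*10 + 6*7
UFP = 56 + 85 + 32 + 130 + 42
UFP = 345

345


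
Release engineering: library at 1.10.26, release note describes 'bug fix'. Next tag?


Current: 1.10.26
Change category: 'bug fix' → patch bump
SemVer rule: patch bump → increment PATCH (MAJOR and MINOR unchanged)
New: 1.10.27

1.10.27


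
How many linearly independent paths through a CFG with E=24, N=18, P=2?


Formula: V(G) = E - N + 2P
V(G) = 24 - 18 + 2*2
V(G) = 6 + 4
V(G) = 10

10


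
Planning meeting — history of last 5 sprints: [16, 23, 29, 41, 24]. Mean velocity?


Formula: Avg velocity = Total points / Number of sprints
Points: [16, 23, 29, 41, 24]
Sum = 16 + 23 + 29 + 41 + 24 = 133
Avg velocity = 133 / 5 = 26.6 points/sprint

26.6 points/sprint


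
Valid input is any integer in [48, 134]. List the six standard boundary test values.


Range: [48, 134]
Boundaries: just below min, min, min+1, max-1, max, just above max
Values: [47, 48, 49, 133, 134, 135]

[47, 48, 49, 133, 134, 135]


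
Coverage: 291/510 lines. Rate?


Coverage = covered / total * 100
Coverage = 291 / 510 * 100
Coverage = 57.06%

57.06%


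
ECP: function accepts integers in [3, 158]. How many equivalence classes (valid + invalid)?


Valid range: [3, 158]
Class 1: x < 3 — invalid
Class 2: 3 ≤ x ≤ 158 — valid
Class 3: x > 158 — invalid
Total equivalence classes: 3

3 equivalence classes


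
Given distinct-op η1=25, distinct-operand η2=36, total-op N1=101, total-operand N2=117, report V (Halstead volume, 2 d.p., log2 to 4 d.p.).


Formula: V = N * log2(η), where N = N1 + N2 and η = η1 + η2
η = 25 + 36 = 61
N = 101 + 117 = 218
log2(61) ≈ 5.9307
V = 218 * 5.9307 = 1292.89

1292.89


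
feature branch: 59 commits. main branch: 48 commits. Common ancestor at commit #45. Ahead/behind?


Common ancestor: commit #45
feature commits after divergence: 59 - 45 = 14
main commits after divergence: 48 - 45 = 3
feature is 14 commits ahead of main
main is 3 commits ahead of feature

feature ahead: 14, main ahead: 3


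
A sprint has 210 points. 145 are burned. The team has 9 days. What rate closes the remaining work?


Formula: Required rate = Remaining points / Days left
Remaining = 210 - 145 = 65 points
Required rate = 65 / 9 = 7.22 points/day

7.22 points/day


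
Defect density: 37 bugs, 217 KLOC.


Defect density = defects / KLOC
Defect density = 37 / 217
Defect density = 0.171 defects/KLOC

0.171 defects/KLOC


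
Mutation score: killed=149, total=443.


Mutation score = killed / total * 100
Mutation score = 149 / 443 * 100
Mutation score = 33.63%

33.63%


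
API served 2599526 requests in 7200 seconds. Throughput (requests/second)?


Formula: throughput = requests / seconds
throughput = 2599526 / 7200
throughput = 361.05 requests/second

361.05 requests/second


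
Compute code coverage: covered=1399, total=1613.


Coverage = covered / total * 100
Coverage = 1399 / 1613 * 100
Coverage = 86.73%

86.73%


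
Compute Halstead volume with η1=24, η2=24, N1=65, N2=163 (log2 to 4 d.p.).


Formula: V = N * log2(η), where N = N1 + N2 and η = η1 + η2
η = 24 + 24 = 48
N = 65 + 163 = 228
log2(48) ≈ 5.5850
V = 228 * 5.5850 = 1273.38

1273.38


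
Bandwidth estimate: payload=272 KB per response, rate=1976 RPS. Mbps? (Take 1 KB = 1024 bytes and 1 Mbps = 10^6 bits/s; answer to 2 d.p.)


Formula: Mbps = payload_bytes * RPS * 8 / 1e6
Payload per request = 272 KB = 272 * 1024 = 278528 bytes
Total bytes/sec = 278528 * 1976 = 550371328
Total bits/sec = 550371328 * 8 = 4402970624
Mbps = 4402970624 / 1e6 = 4402.97

4402.97 Mbps


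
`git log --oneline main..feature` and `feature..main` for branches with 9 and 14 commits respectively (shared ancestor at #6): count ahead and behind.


Common ancestor: commit #6
feature commits after divergence: 9 - 6 = 3
main commits after divergence: 14 - 6 = 8
feature is 3 commits ahead of main
main is 8 commits ahead of feature

feature ahead: 3, main ahead: 8


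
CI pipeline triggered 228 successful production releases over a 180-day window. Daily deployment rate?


Formula: deployments per day = releases / days
= 228 / 180
= 1.267 deploys/day
(equivalently, 8.87 deploys/week)

1.267 deploys/day


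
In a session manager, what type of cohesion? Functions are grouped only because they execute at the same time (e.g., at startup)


Reasoning: Related by timing only
Type: Temporal cohesion

Temporal cohesion


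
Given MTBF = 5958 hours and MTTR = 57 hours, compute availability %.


Availability = MTBF / (MTBF + MTTR)
Availability = 5958 / (5958 + 57)
Availability = 5958 / 6015
Availability = 99.0524%

99.0524%


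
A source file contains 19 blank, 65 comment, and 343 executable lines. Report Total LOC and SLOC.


Total LOC = blank + comment + code
Total LOC = 19 + 65 + 343 = 427
SLOC (source only) = code = 343

Total LOC: 427, SLOC: 343


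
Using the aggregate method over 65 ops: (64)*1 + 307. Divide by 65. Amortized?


Formula: Amortized cost = Total cost / Operations
Total cost = (64 * 1) + (1 * 307)
Total cost = 64 + 307 = 371
Amortized = 371 / 65 = 5.7077

5.7077


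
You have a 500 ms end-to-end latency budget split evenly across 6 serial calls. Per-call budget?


Formula: per_stage = total_budget / stages
per_stage = 500 / 6
per_stage = 83.33 ms

83.33 ms


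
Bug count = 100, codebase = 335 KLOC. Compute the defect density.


Defect density = defects / KLOC
Defect density = 100 / 335
Defect density = 0.299 defects/KLOC

0.299 defects/KLOC


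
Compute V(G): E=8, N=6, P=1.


Formula: V(G) = E - N + 2P
V(G) = 8 - 6 + 2*1
V(G) = 2 + 2
V(G) = 4

4


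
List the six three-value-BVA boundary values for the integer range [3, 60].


Range: [3, 60]
Boundaries: just below min, min, min+1, max-1, max, just above max
Values: [2, 3, 4, 59, 60, 61]

[2, 3, 4, 59, 60, 61]


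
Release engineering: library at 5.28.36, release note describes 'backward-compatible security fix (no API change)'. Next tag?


Current: 5.28.36
Change category: 'backward-compatible security fix (no API change)' → patch bump
SemVer rule: patch bump → increment PATCH (MAJOR and MINOR unchanged)
New: 5.28.37

5.28.37


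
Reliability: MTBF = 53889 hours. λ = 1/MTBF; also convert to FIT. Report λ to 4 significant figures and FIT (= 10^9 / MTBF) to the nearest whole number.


Formula: λ = 1 / MTBF; FIT = λ × 1e9 = 1e9 / MTBF
λ = 1 / 53889 ≈ 1.856e-05 failures/hour
FIT = 1e9 / 53889 ≈ 18557 failures per 1e9 hours (nearest whole number)

λ = 1.856e-05 /h, FIT = 18557


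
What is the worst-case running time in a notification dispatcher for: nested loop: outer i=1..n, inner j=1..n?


Reasoning: n iterations times n iterations
Complexity: O(n^2)

O(n^2)


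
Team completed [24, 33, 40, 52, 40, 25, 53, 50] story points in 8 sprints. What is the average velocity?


Formula: Avg velocity = Total points / Number of sprints
Points: [24, 33, 40, 52, 40, 25, 53, 50]
Sum = 24 + 33 + 40 + 52 + 40 + 25 + 53 + 50 = 317
Avg velocity = 317 / 8 = 39.63 points/sprint

39.63 points/sprint


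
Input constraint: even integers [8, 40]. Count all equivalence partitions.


Constraint: even integers in [8, 40]
Class 1: x < 8 — out-of-range invalid
Class 2: x in [8,40] but odd — wrong type invalid
Class 3: x in [8,40] and even — valid
Class 4: x > 40 — out-of-range invalid
Total equivalence classes: 4

4 equivalence classes


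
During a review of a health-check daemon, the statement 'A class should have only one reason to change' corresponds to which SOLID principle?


This describes the Single Responsibility Principle (SRP)

Single Responsibility Principle (SRP)


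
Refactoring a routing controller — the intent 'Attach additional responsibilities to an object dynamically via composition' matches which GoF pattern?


This matches the Decorator pattern

Decorator


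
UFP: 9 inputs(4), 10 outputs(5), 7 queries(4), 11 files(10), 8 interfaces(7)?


UFP = EI*4 + EO*5 + EQ*4 + ILF*10 + EIF*7
UFP = 9*4 + 10*5 + 7*4 + 11*10 + 8*7
UFP = 36 + 50 + 28 + 110 + 56
UFP = 280

280


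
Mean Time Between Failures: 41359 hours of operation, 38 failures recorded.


Formula: MTBF = Total operating time / Number of failures
MTBF = 41359 / 38
MTBF = 1088.39 hours

1088.39 hours


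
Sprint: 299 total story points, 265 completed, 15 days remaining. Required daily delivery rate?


Formula: Required rate = Remaining points / Days left
Remaining = 299 - 265 = 34 points
Required rate = 34 / 15 = 2.27 points/day

2.27 points/day


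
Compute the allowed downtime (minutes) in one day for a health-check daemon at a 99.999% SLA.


Formula: allowed downtime = period * (100 - SLA) / 100
Period (day) = 1440 minutes
Unavailability fraction = (100 - 99.999) / 100
Allowed downtime = 1440 * (100 - 99.999) / 100
Allowed downtime = 0.0144 minutes

0.0144 minutes


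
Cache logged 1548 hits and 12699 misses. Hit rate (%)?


Formula: hit rate = hits / (hits + misses) * 100
hit rate = 1548 / (1548 + 12699) * 100
hit rate = 1548 / 14247 * 100
hit rate = 10.87%

10.87%


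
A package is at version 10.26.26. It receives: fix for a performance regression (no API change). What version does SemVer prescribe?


Current: 10.26.26
Change category: 'fix for a performance regression (no API change)' → patch bump
SemVer rule: patch bump → increment PATCH (MAJOR and MINOR unchanged)
New: 10.26.27

10.26.27
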